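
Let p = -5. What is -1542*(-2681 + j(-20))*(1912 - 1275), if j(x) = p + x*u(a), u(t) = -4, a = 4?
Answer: 2559753924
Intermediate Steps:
j(x) = -5 - 4*x (j(x) = -5 + x*(-4) = -5 - 4*x)
-1542*(-2681 + j(-20))*(1912 - 1275) = -1542*(-2681 + (-5 - 4*(-20)))*(1912 - 1275) = -1542*(-2681 + (-5 + 80))*637 = -1542*(-2681 + 75)*637 = -(-4018452)*637 = -1542*(-1660022) = 2559753924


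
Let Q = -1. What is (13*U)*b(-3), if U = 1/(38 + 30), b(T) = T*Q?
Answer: 39/68 ≈ 0.57353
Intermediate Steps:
b(T) = -T (b(T) = T*(-1) = -T)
U = 1/68 ≈ 0.014706
(13*U)*b(-3) = (13*(1/68))*(-1*(-3)) = (13/68)*3 = 39/68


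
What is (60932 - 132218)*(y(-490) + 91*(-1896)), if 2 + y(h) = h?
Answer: 12334474008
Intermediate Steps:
y(h) = -2 + h
(60932 - 132218)*(y(-490) + 91*(-1896)) = (60932 - 132218)*((-2 - 490) + 91*(-1896)) = -71286*(-492 - 172536) = -71286*(-173028) = 12334474008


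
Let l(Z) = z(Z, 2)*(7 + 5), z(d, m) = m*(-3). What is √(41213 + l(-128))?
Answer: √41141 ≈ 202.83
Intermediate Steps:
z(d, m) = -3*m
l(Z) = -72 (l(Z) = (-3*2)*(7 + 5) = -6*12 = -72)
√(41213 + l(-128)) = √(41213 - 72) = √41141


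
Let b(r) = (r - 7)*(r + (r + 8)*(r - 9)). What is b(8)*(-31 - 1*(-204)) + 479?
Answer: -905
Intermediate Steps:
b(r) = (-7 + r)*(r + (-9 + r)*(8 + r)) (b(r) = (-7 + r)*(r + (8 + r)*(-9 + r)) = (-7 + r)*(r + (-9 + r)*(8 + r)))
b(8)*(-31 - 1*(-204)) + 479 = (504 + 8³ - 72*8 - 7*8²)*(-31 - 1*(-204)) + 479 = (504 + 512 - 576 - 7*64)*(-31 + 204) + 479 = (504 + 512 - 576 - 448)*173 + 479 = -8*173 + 479 = -1384 + 479 = -905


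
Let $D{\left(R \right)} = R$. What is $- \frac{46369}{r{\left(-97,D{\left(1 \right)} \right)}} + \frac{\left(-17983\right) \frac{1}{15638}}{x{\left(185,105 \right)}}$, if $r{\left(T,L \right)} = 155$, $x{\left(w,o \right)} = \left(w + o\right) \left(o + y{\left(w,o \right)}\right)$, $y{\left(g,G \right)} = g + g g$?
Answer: $- \frac{207370402286659}{693187524900} \approx -299.15$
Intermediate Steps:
$y{\left(g,G \right)} = g + g^{2}$
$x{\left(w,o \right)} = \left(o + w\right) \left(o + w \left(1 + w\right)\right)$ ($x{\left(w,o \right)} = \left(w + o\right) \left(o + w \left(1 + w\right)\right) = \left(o + w\right) \left(o + w \left(1 + w\right)\right)$)
$- \frac{46369}{r{\left(-97,D{\left(1 \right)} \right)}} + \frac{\left(-17983\right) \frac{1}{15638}}{x{\left(185,105 \right)}} = - \frac{46369}{155} + \frac{\left(-17983\right) \frac{1}{15638}}{105^{2} + 105 \cdot 185 + 185^{2} \left(1 + 185\right) + 105 \cdot 185 \left(1 + 185\right)} = \left(-46369\right) \frac{1}{155} + \frac{\left(-17983\right) \frac{1}{15638}}{11025 + 19425 + 34225 \cdot 186 + 105 \cdot 185 \cdot 186} = - \frac{46369}{155} - \frac{2569}{2234 \left(11025 + 19425 + 6365850 + 3613050\right)} = - \frac{46369}{155} - \frac{2569}{2234 \cdot 10009350} = - \frac{46369}{155} - \frac{2569}{22360887900} = - \frac{207370402286659}{693187524900}$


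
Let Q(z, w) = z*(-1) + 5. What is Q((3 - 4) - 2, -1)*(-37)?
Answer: -296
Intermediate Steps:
Q(z, w) = 5 - z (Q(z, w) = -z + 5 = 5 - z)
Q((3 - 4) - 2, -1)*(-37) = (5 - ((3 - 4) - 2))*(-37) = (5 - (-1 - 2))*(-37) = (5 - 1*(-3))*(-37) = (5 + 3)*(-37) = 8*(-37) = -296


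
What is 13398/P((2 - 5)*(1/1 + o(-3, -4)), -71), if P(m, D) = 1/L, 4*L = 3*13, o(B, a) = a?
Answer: 261261/2 ≈ 1.3063e+5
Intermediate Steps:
L = 39/4 (L = (3*13)/4 = (¼)*39 = 39/4 ≈ 9.7500)
P(m, D) = 4/39 (P(m, D) = 1/(39/4) = 4/39)
13398/P((2 - 5)*(1/1 + o(-3, -4)), -71) = 13398/(4/39) = 13398*(39/4) = 261261/2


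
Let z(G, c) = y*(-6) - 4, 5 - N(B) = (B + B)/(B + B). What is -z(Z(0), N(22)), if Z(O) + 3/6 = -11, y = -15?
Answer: -86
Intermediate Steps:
Z(O) = -23/2 (Z(O) = -½ - 11 = -23/2)
N(B) = 4 (N(B) = 5 - (B + B)/(B + B) = 5 - 2*B/(2*B) = 5 - 2*B*1/(2*B) = 5 - 1*1 = 5 - 1 = 4)
z(G, c) = 86 (z(G, c) = -15*(-6) - 4 = 90 - 4 = 86)
-z(Z(0), N(22)) = -1*86 = -86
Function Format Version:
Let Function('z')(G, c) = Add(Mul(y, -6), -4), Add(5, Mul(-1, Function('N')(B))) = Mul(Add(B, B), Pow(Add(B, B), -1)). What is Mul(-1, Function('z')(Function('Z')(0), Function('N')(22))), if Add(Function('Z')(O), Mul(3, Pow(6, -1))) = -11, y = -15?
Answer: -86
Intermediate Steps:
Function('Z')(O) = Rational(-23, 2) (Function('Z')(O) = Add(Rational(-1, 2), -11) = Rational(-23, 2))
Function('N')(B) = 4 (Function('N')(B) = Add(5, Mul(-1, Mul(Add(B, B), Pow(Add(B, B), -1)))) = Add(5, Mul(-1, Mul(Mul(2, B), Pow(Mul(2, B), -1)))) = Add(5, Mul(-1, Mul(Mul(2, B), Mul(Rational(1, 2), Pow(B, -1))))) = Add(5, Mul(-1, 1)) = Add(5, -1) = 4)
Function('z')(G, c) = 86 (Function('z')(G, c) = Add(Mul(-15, -6), -4) = Add(90, -4) = 86)
Mul(-1, Function('z')(Function('Z')(0), Function('N')(22))) = Mul(-1, 86) = -86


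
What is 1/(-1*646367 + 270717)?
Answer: -1/375650 ≈ -2.6621e-6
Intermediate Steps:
1/(-1*646367 + 270717) = 1/(-646367 + 270717) = 1/(-375650) = -1/375650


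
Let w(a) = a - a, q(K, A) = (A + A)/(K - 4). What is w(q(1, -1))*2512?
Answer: 0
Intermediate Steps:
q(K, A) = 2*A/(-4 + K) (q(K, A) = (2*A)/(-4 + K) = 2*A/(-4 + K))
w(a) = 0
w(q(1, -1))*2512 = 0*2512 = 0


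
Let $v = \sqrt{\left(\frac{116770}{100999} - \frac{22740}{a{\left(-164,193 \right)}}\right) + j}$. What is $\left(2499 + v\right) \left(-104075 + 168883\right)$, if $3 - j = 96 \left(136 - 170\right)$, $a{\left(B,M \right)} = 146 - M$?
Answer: $161955192 + \frac{64808 \sqrt{84545610683504653}}{4746953} \approx 1.6592 \cdot 10^{8}$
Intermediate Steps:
$j = 3267$ ($j = 3 - 96 \left(136 - 170\right) = 3 - 96 \left(-34\right) = 3 - -3264 = 3 + 3264 = 3267$)
$v = \frac{\sqrt{84545610683504653}}{4746953}$ ($v = \sqrt{\left(\frac{116770}{100999} - \frac{22740}{146 - 193}\right) + 3267} = \sqrt{\left(116770 \cdot \frac{1}{100999} - \frac{22740}{146 - 193}\right) + 3267} = \sqrt{\left(\frac{116770}{100999} - \frac{22740}{-47}\right) + 3267} = \sqrt{\left(\frac{116770}{100999} - - \frac{22740}{47}\right) + 3267} = \sqrt{\left(\frac{116770}{100999} + \frac{22740}{47}\right) + 3267} = \sqrt{\frac{2302205450}{4746953} + 3267} = \sqrt{\frac{17810500901}{4746953}} = \frac{\sqrt{84545610683504653}}{4746953} \approx 61.253$)
$\left(2499 + v\right) \left(-104075 + 168883\right) = \left(2499 + \frac{\sqrt{84545610683504653}}{4746953}\right) \left(-104075 + 168883\right) = \left(2499 + \frac{\sqrt{84545610683504653}}{4746953}\right) 64808 = 161955192 + \frac{64808 \sqrt{84545610683504653}}{4746953}$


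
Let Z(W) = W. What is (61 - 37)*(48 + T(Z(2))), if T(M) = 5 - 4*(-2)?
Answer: 1464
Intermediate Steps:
T(M) = 13 (T(M) = 5 + 8 = 13)
(61 - 37)*(48 + T(Z(2))) = (61 - 37)*(48 + 13) = 24*61 = 1464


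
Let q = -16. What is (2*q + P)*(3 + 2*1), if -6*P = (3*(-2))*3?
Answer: -145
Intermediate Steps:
P = 3 (P = -3*(-2)*3/6 = -(-1)*3 = -1/6*(-18) = 3)
(2*q + P)*(3 + 2*1) = (2*(-16) + 3)*(3 + 2*1) = (-32 + 3)*(3 + 2) = -29*5 = -145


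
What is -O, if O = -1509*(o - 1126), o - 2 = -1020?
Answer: -3235296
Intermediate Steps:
o = -1018 (o = 2 - 1020 = -1018)
O = 3235296 (O = -1509*(-1018 - 1126) = -1509*(-2144) = 3235296)
-O = -1*3235296 = -3235296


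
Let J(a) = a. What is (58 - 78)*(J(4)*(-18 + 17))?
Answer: 80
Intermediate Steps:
(58 - 78)*(J(4)*(-18 + 17)) = (58 - 78)*(4*(-18 + 17)) = -80*(-1) = -20*(-4) = 80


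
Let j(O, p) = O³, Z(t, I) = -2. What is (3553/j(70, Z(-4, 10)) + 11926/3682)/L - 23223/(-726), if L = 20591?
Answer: 7189464132983619/224756715799000 ≈ 31.988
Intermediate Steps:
(3553/j(70, Z(-4, 10)) + 11926/3682)/L - 23223/(-726) = (3553/(70³) + 11926/3682)/20591 - 23223/(-726) = (3553/343000 + 11926*(1/3682))*(1/20591) - 23223*(-1/726) = (3553*(1/343000) + 5963/1841)*(1/20591) + 7741/242 = (3553/343000 + 5963/1841)*(1/20591) + 7741/242 = (293121439/90209000)*(1/20591) + 7741/242 = 293121439/1857493519000 + 7741/242 = 7189464132983619/224756715799000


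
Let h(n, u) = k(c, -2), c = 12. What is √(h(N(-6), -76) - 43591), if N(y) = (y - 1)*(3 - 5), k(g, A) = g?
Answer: I*√43579 ≈ 208.76*I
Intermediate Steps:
N(y) = 2 - 2*y (N(y) = (-1 + y)*(-2) = 2 - 2*y)
h(n, u) = 12
√(h(N(-6), -76) - 43591) = √(12 - 43591) = √(-43579) = I*√43579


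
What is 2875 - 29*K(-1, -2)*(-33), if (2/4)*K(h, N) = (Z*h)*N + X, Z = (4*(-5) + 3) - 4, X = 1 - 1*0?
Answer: -75599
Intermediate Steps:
X = 1 (X = 1 + 0 = 1)
Z = -21 (Z = (-20 + 3) - 4 = -17 - 4 = -21)
K(h, N) = 2 - 42*N*h (K(h, N) = 2*((-21*h)*N + 1) = 2*(-21*N*h + 1) = 2*(1 - 21*N*h) = 2 - 42*N*h)
2875 - 29*K(-1, -2)*(-33) = 2875 - 29*(2 - 42*(-2)*(-1))*(-33) = 2875 - 29*(2 - 84)*(-33) = 2875 - 29*(-82)*(-33) = 2875 + 2378*(-33) = 2875 - 78474 = -75599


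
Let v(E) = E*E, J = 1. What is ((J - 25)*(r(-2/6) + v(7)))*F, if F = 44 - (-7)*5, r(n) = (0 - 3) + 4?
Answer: -94800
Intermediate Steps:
r(n) = 1 (r(n) = -3 + 4 = 1)
v(E) = E²
F = 79 (F = 44 - 1*(-35) = 44 + 35 = 79)
((J - 25)*(r(-2/6) + v(7)))*F = ((1 - 25)*(1 + 7²))*79 = -24*(1 + 49)*79 = -24*50*79 = -1200*79 = -94800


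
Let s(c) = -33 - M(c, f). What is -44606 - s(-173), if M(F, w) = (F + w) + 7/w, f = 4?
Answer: -178961/4 ≈ -44740.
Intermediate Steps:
M(F, w) = F + w + 7/w
s(c) = -155/4 - c (s(c) = -33 - (c + 4 + 7/4) = -33 - (23/4 + c) = -33 + (-23/4 - c) = -155/4 - c)
-44606 - s(-173) = -44606 - (-155/4 - 1*(-173)) = -44606 - (-155/4 + 173) = -44606 - 1*537/4 = -44606 - 537/4 = -178961/4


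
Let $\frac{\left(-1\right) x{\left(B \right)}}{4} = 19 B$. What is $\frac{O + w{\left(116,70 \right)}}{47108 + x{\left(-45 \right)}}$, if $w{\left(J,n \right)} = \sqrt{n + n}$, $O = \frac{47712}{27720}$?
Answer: $\frac{71}{2084280} + \frac{\sqrt{35}}{25264} \approx 0.00026823$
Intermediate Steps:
$O = \frac{284}{165}$ ($O = 47712 \cdot \frac{1}{27720} = \frac{284}{165} \approx 1.7212$)
$x{\left(B \right)} = - 76 B$ ($x{\left(B \right)} = - 4 \cdot 19 B = - 76 B$)
$w{\left(J,n \right)} = \sqrt{2} \sqrt{n}$ ($w{\left(J,n \right)} = \sqrt{2 n} = \sqrt{2} \sqrt{n}$)
$\frac{O + w{\left(116,70 \right)}}{47108 + x{\left(-45 \right)}} = \frac{\frac{284}{165} + \sqrt{2} \sqrt{70}}{47108 - -3420} = \frac{\frac{284}{165} + 2 \sqrt{35}}{47108 + 3420} = \frac{\frac{284}{165} + 2 \sqrt{35}}{50528} = \left(\frac{284}{165} + 2 \sqrt{35}\right) \frac{1}{50528} = \frac{71}{2084280} + \frac{\sqrt{35}}{25264}$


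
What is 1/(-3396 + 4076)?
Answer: 1/680 ≈ 0.0014706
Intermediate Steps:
1/(-3396 + 4076) = 1/680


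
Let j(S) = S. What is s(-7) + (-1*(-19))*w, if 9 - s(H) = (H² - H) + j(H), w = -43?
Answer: -857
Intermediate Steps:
s(H) = 9 - H² (s(H) = 9 - ((H² - H) + H) = 9 - H²)
s(-7) + (-1*(-19))*w = (9 - 1*(-7)²) - 1*(-19)*(-43) = (9 - 1*49) + 19*(-43) = (9 - 49) - 817 = -40 - 817 = -857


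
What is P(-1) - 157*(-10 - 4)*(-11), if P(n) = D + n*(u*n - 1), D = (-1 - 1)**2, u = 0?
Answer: -24173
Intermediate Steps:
D = 4 (D = (-2)**2 = 4)
P(n) = 4 - n (P(n) = 4 + n*(0*n - 1) = 4 + n*(0 - 1) = 4 + n*(-1) = 4 - n)
P(-1) - 157*(-10 - 4)*(-11) = (4 - 1*(-1)) - 157*(-10 - 4)*(-11) = (4 + 1) - (-2198)*(-11) = 5 - 157*154 = 5 - 24178 = -24173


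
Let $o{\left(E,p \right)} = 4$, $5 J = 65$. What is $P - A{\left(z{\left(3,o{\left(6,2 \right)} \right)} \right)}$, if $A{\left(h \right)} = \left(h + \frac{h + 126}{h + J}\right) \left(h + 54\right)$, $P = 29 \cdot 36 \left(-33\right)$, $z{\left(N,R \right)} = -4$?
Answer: $- \frac{314368}{9} \approx -34930.0$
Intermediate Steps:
$J = 13$ ($J = \frac{1}{5} \cdot 65 = 13$)
$P = -34452$ ($P = 1044 \left(-33\right) = -34452$)
$A{\left(h \right)} = \left(54 + h\right) \left(h + \frac{126 + h}{13 + h}\right)$ ($A{\left(h \right)} = \left(h + \frac{h + 126}{h + 13}\right) \left(h + 54\right) = \left(h + \frac{126 + h}{13 + h}\right) \left(54 + h\right) = \left(54 + h\right) \left(h + \frac{126 + h}{13 + h}\right)$)
$P - A{\left(z{\left(3,o{\left(6,2 \right)} \right)} \right)} = -34452 - \frac{6804 + \left(-4\right)^{3} + 68 \left(-4\right)^{2} + 882 \left(-4\right)}{13 - 4} = -34452 - \frac{6804 - 64 + 68 \cdot 16 - 3528}{9} = -34452 - \frac{6804 - 64 + 1088 - 3528}{9} = -34452 - \frac{1}{9} \cdot 4300 = -34452 - \frac{4300}{9} = - \frac{314368}{9}$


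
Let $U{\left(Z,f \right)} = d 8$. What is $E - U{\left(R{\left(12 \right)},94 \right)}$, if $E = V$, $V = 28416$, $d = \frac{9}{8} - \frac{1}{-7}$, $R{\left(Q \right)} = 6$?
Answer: $\frac{198841}{7} \approx 28406.0$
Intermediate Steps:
$d = \frac{71}{56}$ ($d = 9 \cdot \frac{1}{8} - - \frac{1}{7} = \frac{9}{8} + \frac{1}{7} = \frac{71}{56} \approx 1.2679$)
$U{\left(Z,f \right)} = \frac{71}{7}$ ($U{\left(Z,f \right)} = \frac{71}{56} \cdot 8 = \frac{71}{7}$)
$E = 28416$
$E - U{\left(R{\left(12 \right)},94 \right)} = 28416 - \frac{71}{7} = \frac{198841}{7}$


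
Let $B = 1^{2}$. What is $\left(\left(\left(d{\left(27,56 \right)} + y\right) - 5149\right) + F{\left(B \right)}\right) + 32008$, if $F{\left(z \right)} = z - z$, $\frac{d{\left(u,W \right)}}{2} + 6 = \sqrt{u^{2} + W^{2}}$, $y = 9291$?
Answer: $36138 + 2 \sqrt{3865} \approx 36262.0$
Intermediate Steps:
$d{\left(u,W \right)} = -12 + 2 \sqrt{W^{2} + u^{2}}$ ($d{\left(u,W \right)} = -12 + 2 \sqrt{u^{2} + W^{2}} = -12 + 2 \sqrt{W^{2} + u^{2}}$)
$B = 1$
$F{\left(z \right)} = 0$
$\left(\left(\left(d{\left(27,56 \right)} + y\right) - 5149\right) + F{\left(B \right)}\right) + 32008 = \left(\left(\left(\left(-12 + 2 \sqrt{56^{2} + 27^{2}}\right) + 9291\right) - 5149\right) + 0\right) + 32008 = \left(\left(\left(\left(-12 + 2 \sqrt{3136 + 729}\right) + 9291\right) - 5149\right) + 0\right) + 32008 = \left(\left(\left(\left(-12 + 2 \sqrt{3865}\right) + 9291\right) - 5149\right) + 0\right) + 32008 = \left(\left(\left(9279 + 2 \sqrt{3865}\right) - 5149\right) + 0\right) + 32008 = \left(\left(4130 + 2 \sqrt{3865}\right) + 0\right) + 32008 = \left(4130 + 2 \sqrt{3865}\right) + 32008 = 36138 + 2 \sqrt{3865}$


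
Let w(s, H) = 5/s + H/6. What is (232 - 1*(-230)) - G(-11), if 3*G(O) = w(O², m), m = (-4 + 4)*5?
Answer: 167701/363 ≈ 461.99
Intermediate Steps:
m = 0 (m = 0*5 = 0)
w(s, H) = 5/s + H/6 (w(s, H) = 5/s + H*(⅙) = 5/s + H/6)
G(O) = 5/(3*O²) (G(O) = (5/(O²) + (⅙)*0)/3 = (5/O² + 0)/3 = (5/O²)/3 = 5/(3*O²))
(232 - 1*(-230)) - G(-11) = (232 - 1*(-230)) - 5/(3*(-11)²) = (232 + 230) - 5/(3*121) = 462 - 1*5/363 = 462 - 5/363 = 167701/363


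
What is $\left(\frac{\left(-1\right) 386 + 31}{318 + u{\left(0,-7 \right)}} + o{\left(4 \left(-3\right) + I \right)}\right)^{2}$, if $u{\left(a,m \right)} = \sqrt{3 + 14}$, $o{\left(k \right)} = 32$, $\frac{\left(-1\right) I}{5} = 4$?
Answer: $\frac{9750220723581}{10222625449} + \frac{2216999140 \sqrt{17}}{10222625449} \approx 954.68$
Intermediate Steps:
$I = -20$ ($I = \left(-5\right) 4 = -20$)
$u{\left(a,m \right)} = \sqrt{17}$
$\left(\frac{\left(-1\right) 386 + 31}{318 + u{\left(0,-7 \right)}} + o{\left(4 \left(-3\right) + I \right)}\right)^{2} = \left(\frac{\left(-1\right) 386 + 31}{318 + \sqrt{17}} + 32\right)^{2} = \left(\frac{-386 + 31}{318 + \sqrt{17}} + 32\right)^{2} = \left(- \frac{355}{318 + \sqrt{17}} + 32\right)^{2} = \left(32 - \frac{355}{318 + \sqrt{17}}\right)^{2}$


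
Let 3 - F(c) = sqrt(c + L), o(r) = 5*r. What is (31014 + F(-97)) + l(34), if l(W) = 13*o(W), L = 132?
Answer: 33227 - sqrt(35) ≈ 33221.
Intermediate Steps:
F(c) = 3 - sqrt(132 + c) (F(c) = 3 - sqrt(c + 132) = 3 - sqrt(132 + c))
l(W) = 65*W (l(W) = 13*(5*W) = 65*W)
(31014 + F(-97)) + l(34) = (31014 + (3 - sqrt(132 - 97))) + 65*34 = (31014 + (3 - sqrt(35))) + 2210 = (31017 - sqrt(35)) + 2210 = 33227 - sqrt(35)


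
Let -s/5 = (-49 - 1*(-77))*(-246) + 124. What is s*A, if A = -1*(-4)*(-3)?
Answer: -405840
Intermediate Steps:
A = -12 (A = 4*(-3) = -12)
s = 33820 (s = -5*((-49 - 1*(-77))*(-246) + 124) = -5*((-49 + 77)*(-246) + 124) = -5*(28*(-246) + 124) = -5*(-6888 + 124) = -5*(-6764) = 33820)
s*A = 33820*(-12) = -405840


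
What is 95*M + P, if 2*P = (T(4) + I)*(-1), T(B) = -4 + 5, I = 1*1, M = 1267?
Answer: 120364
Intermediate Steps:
I = 1
T(B) = 1
P = -1 (P = ((1 + 1)*(-1))/2 = (2*(-1))/2 = (½)*(-2) = -1)
95*M + P = 95*1267 - 1 = 120365 - 1 = 120364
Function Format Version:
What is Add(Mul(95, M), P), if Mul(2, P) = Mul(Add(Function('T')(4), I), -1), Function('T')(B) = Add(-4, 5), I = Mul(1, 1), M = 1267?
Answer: 120364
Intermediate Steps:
I = 1
Function('T')(B) = 1
P = -1 (P = Mul(Rational(1, 2), Mul(Add(1, 1), -1)) = Mul(Rational(1, 2), Mul(2, -1)) = Mul(Rational(1, 2), -2) = -1)
Add(Mul(95, M), P) = Add(Mul(95, 1267), -1) = Add(120365, -1) = 120364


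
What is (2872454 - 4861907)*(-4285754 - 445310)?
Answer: 9412229467992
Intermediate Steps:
(2872454 - 4861907)*(-4285754 - 445310) = -1989453*(-4731064) = 9412229467992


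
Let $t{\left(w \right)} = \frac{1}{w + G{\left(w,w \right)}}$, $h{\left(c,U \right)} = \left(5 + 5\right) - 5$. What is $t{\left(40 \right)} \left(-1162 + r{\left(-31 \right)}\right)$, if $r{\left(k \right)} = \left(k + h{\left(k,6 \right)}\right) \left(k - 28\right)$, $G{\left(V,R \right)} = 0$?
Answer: $\frac{93}{10} \approx 9.3$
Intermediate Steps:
$h{\left(c,U \right)} = 5$ ($h{\left(c,U \right)} = 10 - 5 = 5$)
$t{\left(w \right)} = \frac{1}{w}$ ($t{\left(w \right)} = \frac{1}{w + 0} = \frac{1}{w}$)
$r{\left(k \right)} = \left(-28 + k\right) \left(5 + k\right)$ ($r{\left(k \right)} = \left(k + 5\right) \left(k - 28\right) = \left(5 + k\right) \left(-28 + k\right) = \left(-28 + k\right) \left(5 + k\right)$)
$t{\left(40 \right)} \left(-1162 + r{\left(-31 \right)}\right) = \frac{-1162 - \left(-573 - 961\right)}{40} = \frac{-1162 + \left(-140 + 961 + 713\right)}{40} = \frac{-1162 + 1534}{40} = \frac{1}{40} \cdot 372 = \frac{93}{10}$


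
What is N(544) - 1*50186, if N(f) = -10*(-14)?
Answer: -50046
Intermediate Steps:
N(f) = 140
N(544) - 1*50186 = 140 - 1*50186 = 140 - 50186 = -50046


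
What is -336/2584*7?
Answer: -294/323 ≈ -0.91022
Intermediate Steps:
-336/2584*7 = -336*1/2584*7 = -42/323*7 = -294/323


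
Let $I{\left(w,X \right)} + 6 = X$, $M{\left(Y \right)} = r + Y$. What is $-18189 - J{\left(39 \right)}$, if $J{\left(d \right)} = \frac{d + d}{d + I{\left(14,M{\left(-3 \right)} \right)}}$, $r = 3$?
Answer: $- \frac{200105}{11} \approx -18191.0$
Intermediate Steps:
$M{\left(Y \right)} = 3 + Y$
$I{\left(w,X \right)} = -6 + X$
$J{\left(d \right)} = \frac{2 d}{-6 + d}$ ($J{\left(d \right)} = \frac{d + d}{d + \left(-6 + \left(3 - 3\right)\right)} = \frac{2 d}{d + \left(-6 + 0\right)} = \frac{2 d}{d - 6} = \frac{2 d}{-6 + d}$)
$-18189 - J{\left(39 \right)} = -18189 - 2 \cdot 39 \frac{1}{-6 + 39} = -18189 - 2 \cdot 39 \cdot \frac{1}{33} = -18189 - \frac{26}{11} = - \frac{200105}{11}$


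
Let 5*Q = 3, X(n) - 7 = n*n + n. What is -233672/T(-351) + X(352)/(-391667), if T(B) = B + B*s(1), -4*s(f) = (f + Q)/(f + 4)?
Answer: 99436395887/137475117 ≈ 723.30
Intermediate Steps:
X(n) = 7 + n + n**2 (X(n) = 7 + (n*n + n) = 7 + (n**2 + n) = 7 + (n + n**2) = 7 + n + n**2)
Q = 3/5 (Q = (1/5)*3 = 3/5 ≈ 0.60000)
s(f) = -(3/5 + f)/(4*(4 + f)) (s(f) = -(f + 3/5)/(4*(f + 4)) = -(3/5 + f)/(4*(4 + f)))
T(B) = 23*B/25 (T(B) = B + B*((-3 - 5*1)/(20*(4 + 1))) = B + B*((1/20)*(-3 - 5)/5) = B + B*((1/20)*(1/5)*(-8)) = B + B*(-2/25) = B - 2*B/25 = 23*B/25)
-233672/T(-351) + X(352)/(-391667) = -233672/((23/25)*(-351)) + (7 + 352 + 352**2)/(-391667) = -233672/(-8073/25) + (7 + 352 + 123904)*(-1/391667) = -233672*(-25/8073) + 124263*(-1/391667) = 5841800/8073 - 124263/391667 = 99436395887/137475117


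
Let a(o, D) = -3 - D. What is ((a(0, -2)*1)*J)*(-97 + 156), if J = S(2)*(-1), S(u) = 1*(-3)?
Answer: -177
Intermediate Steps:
S(u) = -3
J = 3 (J = -3*(-1) = 3)
((a(0, -2)*1)*J)*(-97 + 156) = (((-3 - 1*(-2))*1)*3)*(-97 + 156) = (((-3 + 2)*1)*3)*59 = (-1*1*3)*59 = -1*3*59 = -3*59 = -177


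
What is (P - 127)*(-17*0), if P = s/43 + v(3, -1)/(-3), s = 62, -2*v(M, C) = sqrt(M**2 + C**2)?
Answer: 0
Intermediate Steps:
v(M, C) = -sqrt(C**2 + M**2)/2 (v(M, C) = -sqrt(M**2 + C**2)/2 = -sqrt(C**2 + M**2)/2)
P = 62/43 + sqrt(10)/6 (P = 62/43 - sqrt((-1)**2 + 3**2)/2/(-3) = 62*(1/43) - sqrt(1 + 9)/2*(-1/3) = 62/43 - sqrt(10)/2*(-1/3) = 62/43 + sqrt(10)/6 ≈ 1.9689)
(P - 127)*(-17*0) = ((62/43 + sqrt(10)/6) - 127)*(-17*0) = (-5399/43 + sqrt(10)/6)*0 = 0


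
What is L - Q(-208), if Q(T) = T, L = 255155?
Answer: 255363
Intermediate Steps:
L - Q(-208) = 255155 - 1*(-208) = 255155 + 208 = 255363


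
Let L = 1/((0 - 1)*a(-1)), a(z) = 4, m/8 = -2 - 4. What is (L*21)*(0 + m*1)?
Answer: 252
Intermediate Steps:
m = -48 (m = 8*(-2 - 4) = 8*(-6) = -48)
L = -¼ (L = 1/((0 - 1)*4) = 1/(-1*4) = 1/(-4) = -¼ ≈ -0.25000)
(L*21)*(0 + m*1) = (-¼*21)*(0 - 48*1) = -21*(0 - 48)/4 = -21/4*(-48) = 252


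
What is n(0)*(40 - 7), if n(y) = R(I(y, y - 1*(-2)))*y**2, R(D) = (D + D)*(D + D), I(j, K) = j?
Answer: 0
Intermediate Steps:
R(D) = 4*D**2 (R(D) = (2*D)*(2*D) = 4*D**2)
n(y) = 4*y**4 (n(y) = (4*y**2)*y**2 = 4*y**4)
n(0)*(40 - 7) = (4*0**4)*(40 - 7) = (4*0)*33 = 0*33 = 0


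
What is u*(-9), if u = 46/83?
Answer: -414/83 ≈ -4.9880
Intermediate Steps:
u = 46/83 (u = 46*(1/83) = 46/83 ≈ 0.55422)
u*(-9) = (46/83)*(-9) = -414/83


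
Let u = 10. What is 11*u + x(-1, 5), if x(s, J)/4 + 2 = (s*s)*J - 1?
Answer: 118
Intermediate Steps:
x(s, J) = -12 + 4*J*s**2 (x(s, J) = -8 + 4*((s*s)*J - 1) = -8 + 4*(s**2*J - 1) = -8 + 4*(J*s**2 - 1) = -8 + 4*(-1 + J*s**2) = -8 + (-4 + 4*J*s**2) = -12 + 4*J*s**2)
11*u + x(-1, 5) = 11*10 + (-12 + 4*5*(-1)**2) = 110 + (-12 + 4*5*1) = 110 + (-12 + 20) = 110 + 8 = 118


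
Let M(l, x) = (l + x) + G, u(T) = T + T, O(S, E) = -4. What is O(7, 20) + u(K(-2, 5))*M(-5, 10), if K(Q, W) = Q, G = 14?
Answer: -80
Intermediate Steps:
u(T) = 2*T
M(l, x) = 14 + l + x (M(l, x) = (l + x) + 14 = 14 + l + x)
O(7, 20) + u(K(-2, 5))*M(-5, 10) = -4 + (2*(-2))*(14 - 5 + 10) = -4 - 4*19 = -4 - 76 = -80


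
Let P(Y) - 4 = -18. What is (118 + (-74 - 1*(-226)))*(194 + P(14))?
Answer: 48600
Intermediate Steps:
P(Y) = -14 (P(Y) = 4 - 18 = -14)
(118 + (-74 - 1*(-226)))*(194 + P(14)) = (118 + (-74 - 1*(-226)))*(194 - 14) = (118 + (-74 + 226))*180 = (118 + 152)*180 = 270*180 = 48600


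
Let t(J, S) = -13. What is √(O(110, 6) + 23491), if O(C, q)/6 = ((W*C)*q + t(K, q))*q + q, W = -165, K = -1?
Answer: I*√3897341 ≈ 1974.2*I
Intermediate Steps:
O(C, q) = 6*q + 6*q*(-13 - 165*C*q) (O(C, q) = 6*(((-165*C)*q - 13)*q + q) = 6*((-165*C*q - 13)*q + q) = 6*((-13 - 165*C*q)*q + q) = 6*(q*(-13 - 165*C*q) + q) = 6*(q + q*(-13 - 165*C*q)) = 6*q + 6*q*(-13 - 165*C*q))
√(O(110, 6) + 23491) = √(18*6*(-4 - 55*110*6) + 23491) = √(18*6*(-4 - 36300) + 23491) = √(18*6*(-36304) + 23491) = √(-3920832 + 23491) = √(-3897341) = I*√3897341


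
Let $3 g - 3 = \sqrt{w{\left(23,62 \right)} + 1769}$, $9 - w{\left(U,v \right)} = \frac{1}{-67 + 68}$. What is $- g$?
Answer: $-1 - \frac{\sqrt{1777}}{3} \approx -15.051$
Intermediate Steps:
$w{\left(U,v \right)} = 8$ ($w{\left(U,v \right)} = 9 - \frac{1}{-67 + 68} = 9 - 1^{-1} = 9 - 1 = 8$)
$g = 1 + \frac{\sqrt{1777}}{3}$ ($g = 1 + \frac{\sqrt{8 + 1769}}{3} = 1 + \frac{\sqrt{1777}}{3} \approx 15.051$)
$- g = - (1 + \frac{\sqrt{1777}}{3}) = -1 - \frac{\sqrt{1777}}{3}$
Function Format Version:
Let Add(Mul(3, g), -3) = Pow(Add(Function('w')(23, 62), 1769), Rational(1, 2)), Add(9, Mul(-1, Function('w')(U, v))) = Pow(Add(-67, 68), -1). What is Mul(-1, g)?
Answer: Add(-1, Mul(Rational(-1, 3), Pow(1777, Rational(1, 2)))) ≈ -15.051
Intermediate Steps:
Function('w')(U, v) = 8 (Function('w')(U, v) = Add(9, Mul(-1, Pow(Add(-67, 68), -1))) = Add(9, Mul(-1, Pow(1, -1))) = Add(9, Mul(-1, 1)) = Add(9, -1) = 8)
g = Add(1, Mul(Rational(1, 3), Pow(1777, Rational(1, 2)))) (g = Add(1, Mul(Rational(1, 3), Pow(Add(8, 1769), Rational(1, 2)))) = Add(1, Mul(Rational(1, 3), Pow(1777, Rational(1, 2)))) ≈ 15.051)
Mul(-1, g) = Mul(-1, Add(1, Mul(Rational(1, 3), Pow(1777, Rational(1, 2))))) = Add(-1, Mul(Rational(-1, 3), Pow(1777, Rational(1, 2))))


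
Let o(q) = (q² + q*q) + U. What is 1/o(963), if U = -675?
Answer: 1/1854063 ≈ 5.3936e-7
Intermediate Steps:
o(q) = -675 + 2*q² (o(q) = (q² + q*q) - 675 = (q² + q²) - 675 = 2*q² - 675 = -675 + 2*q²)
1/o(963) = 1/(-675 + 2*963²) = 1/(-675 + 2*927369) = 1/(-675 + 1854738) = 1/1854063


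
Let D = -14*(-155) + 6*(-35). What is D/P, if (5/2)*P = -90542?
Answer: -2450/45271 ≈ -0.054119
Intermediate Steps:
P = -181084/5 (P = (2/5)*(-90542) = -181084/5 ≈ -36217.)
D = 1960 (D = 2170 - 210 = 1960)
D/P = 1960/(-181084/5) = 1960*(-5/181084) = -2450/45271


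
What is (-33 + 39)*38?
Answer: 228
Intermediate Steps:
(-33 + 39)*38 = 6*38 = 228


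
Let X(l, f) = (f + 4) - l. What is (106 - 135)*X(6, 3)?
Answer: -29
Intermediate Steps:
X(l, f) = 4 + f - l (X(l, f) = (4 + f) - l = 4 + f - l)
(106 - 135)*X(6, 3) = (106 - 135)*(4 + 3 - 1*6) = -29*(4 + 3 - 6) = -29*1 = -29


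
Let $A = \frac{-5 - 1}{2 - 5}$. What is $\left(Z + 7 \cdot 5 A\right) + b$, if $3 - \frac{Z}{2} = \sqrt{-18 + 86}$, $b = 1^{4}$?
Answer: $77 - 4 \sqrt{17} \approx 60.508$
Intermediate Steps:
$A = 2$ ($A = - \frac{6}{-3} = \left(-6\right) \left(- \frac{1}{3}\right) = 2$)
$b = 1$
$Z = 6 - 4 \sqrt{17}$ ($Z = 6 - 2 \sqrt{-18 + 86} = 6 - 2 \sqrt{68} = 6 - 2 \cdot 2 \sqrt{17} = 6 - 4 \sqrt{17} \approx -10.492$)
$\left(Z + 7 \cdot 5 A\right) + b = \left(\left(6 - 4 \sqrt{17}\right) + 7 \cdot 5 \cdot 2\right) + 1 = \left(\left(6 - 4 \sqrt{17}\right) + 35 \cdot 2\right) + 1 = \left(\left(6 - 4 \sqrt{17}\right) + 70\right) + 1 = \left(76 - 4 \sqrt{17}\right) + 1 = 77 - 4 \sqrt{17}$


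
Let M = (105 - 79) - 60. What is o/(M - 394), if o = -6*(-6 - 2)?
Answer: -12/107 ≈ -0.11215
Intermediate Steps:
M = -34 (M = 26 - 60 = -34)
o = 48 (o = -6*(-8) = 48)
o/(M - 394) = 48/(-34 - 394) = 48/(-428) = -1/428*48 = -12/107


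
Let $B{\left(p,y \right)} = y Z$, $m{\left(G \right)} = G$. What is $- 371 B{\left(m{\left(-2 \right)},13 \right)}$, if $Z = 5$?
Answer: $-24115$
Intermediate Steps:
$B{\left(p,y \right)} = 5 y$ ($B{\left(p,y \right)} = y 5 = 5 y$)
$- 371 B{\left(m{\left(-2 \right)},13 \right)} = - 371 \cdot 5 \cdot 13 = \left(-371\right) 65 = -24115$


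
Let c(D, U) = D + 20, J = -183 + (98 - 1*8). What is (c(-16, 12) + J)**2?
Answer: 7921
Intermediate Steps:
J = -93 (J = -183 + (98 - 8) = -183 + 90 = -93)
c(D, U) = 20 + D
(c(-16, 12) + J)**2 = ((20 - 16) - 93)**2 = (4 - 93)**2 = (-89)**2 = 7921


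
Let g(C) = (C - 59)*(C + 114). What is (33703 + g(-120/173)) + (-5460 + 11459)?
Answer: 985811304/29929 ≈ 32938.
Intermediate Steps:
g(C) = (-59 + C)*(114 + C)
(33703 + g(-120/173)) + (-5460 + 11459) = (33703 + (-6726 + (-120/173)² + 55*(-120/173))) + (-5460 + 11459) = (33703 + (-6726 + (-120*1/173)² + 55*(-120*1/173))) + 5999 = (33703 + (-6726 + (-120/173)² + 55*(-120/173))) + 5999 = (33703 + (-6726 + 14400/29929 - 6600/173)) + 5999 = (33703 - 202429854/29929) + 5999 = 806267233/29929 + 5999 = 985811304/29929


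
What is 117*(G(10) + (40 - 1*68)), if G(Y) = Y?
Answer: -2106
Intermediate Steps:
117*(G(10) + (40 - 1*68)) = 117*(10 + (40 - 1*68)) = 117*(10 + (40 - 68)) = 117*(10 - 28) = 117*(-18) = -2106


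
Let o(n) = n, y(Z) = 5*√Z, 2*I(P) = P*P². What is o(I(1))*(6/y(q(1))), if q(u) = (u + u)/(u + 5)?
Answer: 3*√3/5 ≈ 1.0392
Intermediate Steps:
I(P) = P³/2 (I(P) = (P*P²)/2 = P³/2)
q(u) = 2*u/(5 + u) (q(u) = (2*u)/(5 + u) = 2*u/(5 + u))
o(I(1))*(6/y(q(1))) = ((½)*1³)*(6/((5*√(2*1/(5 + 1))))) = ((½)*1)*(6/((5*√(2*1/6)))) = (6/((5*√(2*1*(⅙)))))/2 = (6/((5*√(⅓))))/2 = (6/((5*(√3/3))))/2 = (6/((5*√3/3)))/2 = (6*(√3/5))/2 = (6*√3/5)/2 = 3*√3/5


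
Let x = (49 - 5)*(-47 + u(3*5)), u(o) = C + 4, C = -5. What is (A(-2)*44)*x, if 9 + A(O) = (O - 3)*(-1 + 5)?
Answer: 2694912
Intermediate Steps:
A(O) = -21 + 4*O (A(O) = -9 + (O - 3)*(-1 + 5) = -9 + (-3 + O)*4 = -9 + (-12 + 4*O) = -21 + 4*O)
u(o) = -1 (u(o) = -5 + 4 = -1)
x = -2112 (x = (49 - 5)*(-47 - 1) = 44*(-48) = -2112)
(A(-2)*44)*x = ((-21 + 4*(-2))*44)*(-2112) = ((-21 - 8)*44)*(-2112) = -29*44*(-2112) = -1276*(-2112) = 2694912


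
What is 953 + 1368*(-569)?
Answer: -777439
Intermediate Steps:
953 + 1368*(-569) = 953 - 778392 = -777439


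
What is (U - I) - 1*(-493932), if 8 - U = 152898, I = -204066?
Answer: 545108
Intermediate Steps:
U = -152890 (U = 8 - 1*152898 = 8 - 152898 = -152890)
(U - I) - 1*(-493932) = (-152890 - 1*(-204066)) - 1*(-493932) = (-152890 + 204066) + 493932 = 51176 + 493932 = 545108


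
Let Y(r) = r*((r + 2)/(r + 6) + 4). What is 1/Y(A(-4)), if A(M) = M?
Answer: -1/12 ≈ -0.083333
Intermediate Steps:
Y(r) = r*(4 + (2 + r)/(6 + r)) (Y(r) = r*((2 + r)/(6 + r) + 4) = r*(4 + (2 + r)/(6 + r)))
1/Y(A(-4)) = 1/(-4*(26 + 5*(-4))/(6 - 4)) = 1/(-4*(26 - 20)/2) = 1/(-4*1/2*6) = 1/(-12) = -1/12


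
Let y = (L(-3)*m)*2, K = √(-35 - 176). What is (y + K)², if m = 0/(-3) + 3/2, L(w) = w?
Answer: (9 - I*√211)² ≈ -130.0 - 261.46*I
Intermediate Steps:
K = I*√211 (K = √(-211) = I*√211 ≈ 14.526*I)
m = 3/2 (m = 0*(-⅓) + 3*(½) = 0 + 3/2 = 3/2 ≈ 1.5000)
y = -9 (y = -3*3/2*2 = -9/2*2 = -9)
(y + K)² = (-9 + I*√211)²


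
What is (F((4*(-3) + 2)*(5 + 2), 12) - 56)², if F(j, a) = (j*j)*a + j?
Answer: 3442638276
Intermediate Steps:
F(j, a) = j + a*j² (F(j, a) = j²*a + j = a*j² + j = j + a*j²)
(F((4*(-3) + 2)*(5 + 2), 12) - 56)² = (((4*(-3) + 2)*(5 + 2))*(1 + 12*((4*(-3) + 2)*(5 + 2))) - 56)² = (((-12 + 2)*7)*(1 + 12*((-12 + 2)*7)) - 56)² = ((-10*7)*(1 + 12*(-10*7)) - 56)² = (-70*(1 + 12*(-70)) - 56)² = (-70*(1 - 840) - 56)² = (-70*(-839) - 56)² = (58730 - 56)² = 58674² = 3442638276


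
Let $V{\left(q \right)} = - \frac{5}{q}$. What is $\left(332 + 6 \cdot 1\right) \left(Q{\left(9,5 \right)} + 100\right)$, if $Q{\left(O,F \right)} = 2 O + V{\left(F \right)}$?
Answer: $39546$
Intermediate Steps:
$Q{\left(O,F \right)} = - \frac{5}{F} + 2 O$ ($Q{\left(O,F \right)} = 2 O - \frac{5}{F} = - \frac{5}{F} + 2 O$)
$\left(332 + 6 \cdot 1\right) \left(Q{\left(9,5 \right)} + 100\right) = \left(332 + 6 \cdot 1\right) \left(\left(- \frac{5}{5} + 2 \cdot 9\right) + 100\right) = \left(332 + 6\right) \left(\left(\left(-5\right) \frac{1}{5} + 18\right) + 100\right) = 338 \left(\left(-1 + 18\right) + 100\right) = 338 \left(17 + 100\right) = 338 \cdot 117 = 39546$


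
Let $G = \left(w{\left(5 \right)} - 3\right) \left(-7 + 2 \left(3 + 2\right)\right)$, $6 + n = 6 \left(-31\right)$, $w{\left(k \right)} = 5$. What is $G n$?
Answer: $-1152$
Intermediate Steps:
$n = -192$ ($n = -6 + 6 \left(-31\right) = -6 - 186 = -192$)
$G = 6$ ($G = \left(5 - 3\right) \left(-7 + 2 \left(3 + 2\right)\right) = 2 \left(-7 + 2 \cdot 5\right) = 2 \left(-7 + 10\right) = 2 \cdot 3 = 6$)
$G n = 6 \left(-192\right) = -1152$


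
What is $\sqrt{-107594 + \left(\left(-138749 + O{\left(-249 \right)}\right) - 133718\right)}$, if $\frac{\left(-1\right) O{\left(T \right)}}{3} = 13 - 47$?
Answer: $i \sqrt{379959} \approx 616.41 i$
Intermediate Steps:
$O{\left(T \right)} = 102$ ($O{\left(T \right)} = - 3 \left(13 - 47\right) = \left(-3\right) \left(-34\right) = 102$)
$\sqrt{-107594 + \left(\left(-138749 + O{\left(-249 \right)}\right) - 133718\right)} = \sqrt{-107594 + \left(\left(-138749 + 102\right) - 133718\right)} = \sqrt{-107594 - 272365} = \sqrt{-379959} = i \sqrt{379959}$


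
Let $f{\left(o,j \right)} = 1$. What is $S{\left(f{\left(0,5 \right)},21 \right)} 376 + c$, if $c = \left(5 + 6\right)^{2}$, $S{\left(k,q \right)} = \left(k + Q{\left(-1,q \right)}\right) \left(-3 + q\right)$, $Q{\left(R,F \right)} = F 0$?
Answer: $6889$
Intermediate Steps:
$Q{\left(R,F \right)} = 0$
$S{\left(k,q \right)} = k \left(-3 + q\right)$ ($S{\left(k,q \right)} = \left(k + 0\right) \left(-3 + q\right) = k \left(-3 + q\right)$)
$c = 121$ ($c = 11^{2} = 121$)
$S{\left(f{\left(0,5 \right)},21 \right)} 376 + c = 1 \left(-3 + 21\right) 376 + 121 = 1 \cdot 18 \cdot 376 + 121 = 18 \cdot 376 + 121 = 6768 + 121 = 6889$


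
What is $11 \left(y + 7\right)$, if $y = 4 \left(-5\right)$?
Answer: $-143$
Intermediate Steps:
$y = -20$
$11 \left(y + 7\right) = 11 \left(-20 + 7\right) = 11 \left(-13\right) = -143$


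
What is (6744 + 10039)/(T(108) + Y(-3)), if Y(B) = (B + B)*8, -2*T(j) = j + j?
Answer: -1291/12 ≈ -107.58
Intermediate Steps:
T(j) = -j (T(j) = -(j + j)/2 = -j)
Y(B) = 16*B (Y(B) = (2*B)*8 = 16*B)
(6744 + 10039)/(T(108) + Y(-3)) = (6744 + 10039)/(-1*108 + 16*(-3)) = 16783/(-108 - 48) = 16783/(-156) = 16783*(-1/156) = -1291/12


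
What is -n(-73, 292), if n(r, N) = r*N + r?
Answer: 21389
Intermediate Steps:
n(r, N) = r + N*r (n(r, N) = N*r + r = r + N*r)
-n(-73, 292) = -(-73)*(1 + 292) = -(-73)*293 = -1*(-21389) = 21389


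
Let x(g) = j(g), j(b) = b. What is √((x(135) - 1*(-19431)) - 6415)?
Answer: √13151 ≈ 114.68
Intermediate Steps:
x(g) = g
√((x(135) - 1*(-19431)) - 6415) = √((135 - 1*(-19431)) - 6415) = √((135 + 19431) - 6415) = √(19566 - 6415) = √13151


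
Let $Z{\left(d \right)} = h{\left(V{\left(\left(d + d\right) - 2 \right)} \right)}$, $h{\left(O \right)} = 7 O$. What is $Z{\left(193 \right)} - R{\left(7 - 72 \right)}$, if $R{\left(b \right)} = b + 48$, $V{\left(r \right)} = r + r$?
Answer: $5393$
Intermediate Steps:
$V{\left(r \right)} = 2 r$
$R{\left(b \right)} = 48 + b$
$Z{\left(d \right)} = -28 + 28 d$ ($Z{\left(d \right)} = 7 \cdot 2 \left(\left(d + d\right) - 2\right) = 7 \cdot 2 \left(2 d - 2\right) = 7 \cdot 2 \left(-2 + 2 d\right) = 7 \left(-4 + 4 d\right) = -28 + 28 d$)
$Z{\left(193 \right)} - R{\left(7 - 72 \right)} = \left(-28 + 28 \cdot 193\right) - \left(48 + \left(7 - 72\right)\right) = \left(-28 + 5404\right) - \left(48 - 65\right) = 5376 - -17 = 5376 + 17 = 5393$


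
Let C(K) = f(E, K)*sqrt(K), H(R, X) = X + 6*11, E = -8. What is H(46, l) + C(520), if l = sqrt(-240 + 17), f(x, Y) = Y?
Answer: 66 + 1040*sqrt(130) + I*sqrt(223) ≈ 11924.0 + 14.933*I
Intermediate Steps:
l = I*sqrt(223) (l = sqrt(-223) = I*sqrt(223) ≈ 14.933*I)
H(R, X) = 66 + X (H(R, X) = X + 66 = 66 + X)
C(K) = K**(3/2) (C(K) = K*sqrt(K) = K**(3/2))
H(46, l) + C(520) = (66 + I*sqrt(223)) + 520**(3/2) = (66 + I*sqrt(223)) + 1040*sqrt(130) = 66 + 1040*sqrt(130) + I*sqrt(223)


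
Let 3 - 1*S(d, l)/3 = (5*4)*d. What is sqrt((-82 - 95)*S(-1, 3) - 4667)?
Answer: 4*I*sqrt(1055) ≈ 129.92*I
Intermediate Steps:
S(d, l) = 9 - 60*d (S(d, l) = 9 - 3*5*4*d = 9 - 60*d)
sqrt((-82 - 95)*S(-1, 3) - 4667) = sqrt((-82 - 95)*(9 - 60*(-1)) - 4667) = sqrt(-177*(9 + 60) - 4667) = sqrt(-177*69 - 4667) = sqrt(-12213 - 4667) = sqrt(-16880) = 4*I*sqrt(1055)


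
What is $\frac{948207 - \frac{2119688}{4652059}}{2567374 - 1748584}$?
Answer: $\frac{882222557705}{761811877722} \approx 1.1581$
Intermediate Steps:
$\frac{948207 - \frac{2119688}{4652059}}{2567374 - 1748584} = \frac{948207 - \frac{2119688}{4652059}}{818790} = \left(948207 - \frac{2119688}{4652059}\right) \frac{1}{818790} = \frac{4411112788525}{4652059} \cdot \frac{1}{818790} = \frac{882222557705}{761811877722}$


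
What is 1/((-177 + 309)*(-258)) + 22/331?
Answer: 748901/11272536 ≈ 0.066436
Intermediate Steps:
1/((-177 + 309)*(-258)) + 22/331 = -1/258/132 + 22*(1/331) = (1/132)*(-1/258) + 22/331 = -1/34056 + 22/331 = 748901/11272536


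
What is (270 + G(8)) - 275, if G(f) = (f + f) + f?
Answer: 19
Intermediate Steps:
G(f) = 3*f (G(f) = 2*f + f = 3*f)
(270 + G(8)) - 275 = (270 + 3*8) - 275 = (270 + 24) - 275 = 294 - 275 = 19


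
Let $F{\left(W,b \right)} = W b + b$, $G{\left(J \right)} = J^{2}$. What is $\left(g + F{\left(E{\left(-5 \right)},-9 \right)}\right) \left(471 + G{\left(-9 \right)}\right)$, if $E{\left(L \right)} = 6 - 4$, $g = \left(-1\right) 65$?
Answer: $-50784$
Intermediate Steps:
$g = -65$
$E{\left(L \right)} = 2$
$F{\left(W,b \right)} = b + W b$
$\left(g + F{\left(E{\left(-5 \right)},-9 \right)}\right) \left(471 + G{\left(-9 \right)}\right) = \left(-65 - 9 \left(1 + 2\right)\right) \left(471 + \left(-9\right)^{2}\right) = \left(-65 - 27\right) \left(471 + 81\right) = \left(-65 - 27\right) 552 = \left(-92\right) 552 = -50784$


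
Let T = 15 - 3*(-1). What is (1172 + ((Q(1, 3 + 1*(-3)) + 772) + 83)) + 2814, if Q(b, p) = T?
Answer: 4859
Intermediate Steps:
T = 18 (T = 15 + 3 = 18)
Q(b, p) = 18
(1172 + ((Q(1, 3 + 1*(-3)) + 772) + 83)) + 2814 = (1172 + ((18 + 772) + 83)) + 2814 = (1172 + (790 + 83)) + 2814 = (1172 + 873) + 2814 = 2045 + 2814 = 4859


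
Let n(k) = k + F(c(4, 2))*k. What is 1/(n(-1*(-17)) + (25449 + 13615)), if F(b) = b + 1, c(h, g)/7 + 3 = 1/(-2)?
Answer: 2/77363 ≈ 2.5852e-5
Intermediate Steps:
c(h, g) = -49/2 (c(h, g) = -21 + 7/(-2) = -21 + 7*(-½) = -21 - 7/2 = -49/2)
F(b) = 1 + b
n(k) = -45*k/2 (n(k) = k + (1 - 49/2)*k = k - 47*k/2 = -45*k/2)
1/(n(-1*(-17)) + (25449 + 13615)) = 1/(-(-45)*(-17)/2 + (25449 + 13615)) = 1/(-45/2*17 + 39064) = 1/(-765/2 + 39064) = 1/(77363/2) = 2/77363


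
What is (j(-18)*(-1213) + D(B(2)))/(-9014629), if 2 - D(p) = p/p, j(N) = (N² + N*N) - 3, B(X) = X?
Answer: 782384/9014629 ≈ 0.086790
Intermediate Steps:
j(N) = -3 + 2*N² (j(N) = (N² + N²) - 3 = 2*N² - 3 = -3 + 2*N²)
D(p) = 1 (D(p) = 2 - p/p = 2 - 1*1 = 2 - 1 = 1)
(j(-18)*(-1213) + D(B(2)))/(-9014629) = ((-3 + 2*(-18)²)*(-1213) + 1)/(-9014629) = ((-3 + 2*324)*(-1213) + 1)*(-1/9014629) = ((-3 + 648)*(-1213) + 1)*(-1/9014629) = (645*(-1213) + 1)*(-1/9014629) = (-782385 + 1)*(-1/9014629) = -782384*(-1/9014629) = 782384/9014629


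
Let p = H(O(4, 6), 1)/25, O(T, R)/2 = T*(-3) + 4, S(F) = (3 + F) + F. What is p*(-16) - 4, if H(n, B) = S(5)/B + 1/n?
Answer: -307/25 ≈ -12.280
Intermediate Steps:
S(F) = 3 + 2*F
O(T, R) = 8 - 6*T (O(T, R) = 2*(T*(-3) + 4) = 2*(-3*T + 4) = 2*(4 - 3*T) = 8 - 6*T)
H(n, B) = 1/n + 13/B (H(n, B) = (3 + 2*5)/B + 1/n = (3 + 10)/B + 1/n = 13/B + 1/n = 1/n + 13/B)
p = 207/400 (p = (1/(8 - 6*4) + 13/1)/25 = (1/(8 - 24) + 13*1)*(1/25) = (1/(-16) + 13)*(1/25) = (-1/16 + 13)*(1/25) = (207/16)*(1/25) = 207/400 ≈ 0.51750)
p*(-16) - 4 = (207/400)*(-16) - 4 = -207/25 - 4 = -307/25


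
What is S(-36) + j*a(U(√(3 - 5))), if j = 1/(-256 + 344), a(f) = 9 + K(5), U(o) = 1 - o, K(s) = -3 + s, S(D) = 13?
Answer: 105/8 ≈ 13.125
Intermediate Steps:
a(f) = 11 (a(f) = 9 + (-3 + 5) = 9 + 2 = 11)
j = 1/88 ≈ 0.011364
S(-36) + j*a(U(√(3 - 5))) = 13 + (1/88)*11 = 13 + ⅛ = 105/8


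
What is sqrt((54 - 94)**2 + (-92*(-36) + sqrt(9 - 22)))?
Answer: sqrt(4912 + I*sqrt(13)) ≈ 70.086 + 0.0257*I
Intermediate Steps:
sqrt((54 - 94)**2 + (-92*(-36) + sqrt(9 - 22))) = sqrt((-40)**2 + (3312 + sqrt(-13))) = sqrt(1600 + (3312 + I*sqrt(13))) = sqrt(4912 + I*sqrt(13))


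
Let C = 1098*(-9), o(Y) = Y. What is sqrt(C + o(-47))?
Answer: I*sqrt(9929) ≈ 99.644*I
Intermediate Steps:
C = -9882
sqrt(C + o(-47)) = sqrt(-9882 - 47) = sqrt(-9929) = I*sqrt(9929)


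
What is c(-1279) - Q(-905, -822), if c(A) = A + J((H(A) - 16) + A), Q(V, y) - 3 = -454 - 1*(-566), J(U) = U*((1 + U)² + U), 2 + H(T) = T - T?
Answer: -2176781137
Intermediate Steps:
H(T) = -2 (H(T) = -2 + (T - T) = -2 + 0 = -2)
J(U) = U*(U + (1 + U)²)
Q(V, y) = 115 (Q(V, y) = 3 + (-454 - 1*(-566)) = 3 + (-454 + 566) = 3 + 112 = 115)
c(A) = A + (-18 + A)*(-18 + A + (-17 + A)²) (c(A) = A + ((-2 - 16) + A)*(((-2 - 16) + A) + (1 + ((-2 - 16) + A))²) = A + (-18 + A)*((-18 + A) + (1 + (-18 + A))²) = A + (-18 + A)*((-18 + A) + (-17 + A)²) = A + (-18 + A)*(-18 + A + (-17 + A)²))
c(-1279) - Q(-905, -822) = (-1279 + (-18 - 1279)*(-18 - 1279 + (17 - 1*(-1279))²)) - 1*115 = (-1279 - 1297*(-18 - 1279 + (17 + 1279)²)) - 115 = (-1279 - 1297*(-18 - 1279 + 1296²)) - 115 = (-1279 - 1297*(-18 - 1279 + 1679616)) - 115 = (-1279 - 1297*1678319) - 115 = (-1279 - 2176779743) - 115 = -2176781022 - 115 = -2176781137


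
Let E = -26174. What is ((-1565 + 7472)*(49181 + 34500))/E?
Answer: -494303667/26174 ≈ -18885.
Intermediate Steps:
((-1565 + 7472)*(49181 + 34500))/E = ((-1565 + 7472)*(49181 + 34500))/(-26174) = (5907*83681)*(-1/26174) = 494303667*(-1/26174) = -494303667/26174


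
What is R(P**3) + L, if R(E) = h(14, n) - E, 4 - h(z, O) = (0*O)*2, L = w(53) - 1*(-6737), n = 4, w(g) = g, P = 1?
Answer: 6793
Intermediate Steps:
L = 6790 (L = 53 - 1*(-6737) = 53 + 6737 = 6790)
h(z, O) = 4 (h(z, O) = 4 - 0*O*2 = 4 - 0*2 = 4 - 1*0 = 4 + 0 = 4)
R(E) = 4 - E
R(P**3) + L = (4 - 1*1**3) + 6790 = (4 - 1*1) + 6790 = (4 - 1) + 6790 = 3 + 6790 = 6793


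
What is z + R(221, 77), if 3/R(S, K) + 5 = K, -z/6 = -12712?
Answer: 1830529/24 ≈ 76272.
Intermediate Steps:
z = 76272 (z = -6*(-12712) = 76272)
R(S, K) = 3/(-5 + K)
z + R(221, 77) = 76272 + 3/(-5 + 77) = 76272 + 3/72 = 76272 + 3*(1/72) = 76272 + 1/24 = 1830529/24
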